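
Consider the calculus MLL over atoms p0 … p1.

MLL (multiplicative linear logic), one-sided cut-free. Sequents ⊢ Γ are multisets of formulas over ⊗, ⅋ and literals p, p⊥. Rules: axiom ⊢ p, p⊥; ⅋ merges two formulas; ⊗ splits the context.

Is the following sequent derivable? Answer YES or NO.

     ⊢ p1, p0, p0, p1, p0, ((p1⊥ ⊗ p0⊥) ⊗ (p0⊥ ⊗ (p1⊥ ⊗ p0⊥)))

Proof tree:
[⊗]  ⊢ p1, p0, p0, p1, p0, ((p1⊥ ⊗ p0⊥) ⊗ (p0⊥ ⊗ (p1⊥ ⊗ p0⊥)))
  [⊗]  ⊢ p1, p0, (p1⊥ ⊗ p0⊥)
    [Ax]  ⊢ p1, p1⊥
    [Ax]  ⊢ p0, p0⊥
  [⊗]  ⊢ p0, p1, p0, (p0⊥ ⊗ (p1⊥ ⊗ p0⊥))
    [Ax]  ⊢ p0, p0⊥
    [⊗]  ⊢ p1, p0, (p1⊥ ⊗ p0⊥)
      [Ax]  ⊢ p1, p1⊥
      [Ax]  ⊢ p0, p0⊥

Result: YES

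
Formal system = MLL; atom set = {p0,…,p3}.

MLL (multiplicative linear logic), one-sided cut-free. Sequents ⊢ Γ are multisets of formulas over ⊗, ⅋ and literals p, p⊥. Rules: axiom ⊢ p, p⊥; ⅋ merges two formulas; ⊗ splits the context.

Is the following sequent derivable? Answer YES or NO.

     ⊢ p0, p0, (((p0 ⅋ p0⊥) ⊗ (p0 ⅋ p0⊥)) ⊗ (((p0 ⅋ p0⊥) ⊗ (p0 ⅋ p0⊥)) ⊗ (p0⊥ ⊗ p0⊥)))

Derivation (root first):
[⊗]  ⊢ p0, p0, (((p0 ⅋ p0⊥) ⊗ (p0 ⅋ p0⊥)) ⊗ (((p0 ⅋ p0⊥) ⊗ (p0 ⅋ p0⊥)) ⊗ (p0⊥ ⊗ p0⊥)))
  [⊗]  ⊢ ((p0 ⅋ p0⊥) ⊗ (p0 ⅋ p0⊥))
    [⅋]  ⊢ (p0 ⅋ p0⊥)
      [Ax]  ⊢ p0, p0⊥
    [⅋]  ⊢ (p0 ⅋ p0⊥)
      [Ax]  ⊢ p0, p0⊥
  [⊗]  ⊢ p0, p0, (((p0 ⅋ p0⊥) ⊗ (p0 ⅋ p0⊥)) ⊗ (p0⊥ ⊗ p0⊥))
    [⊗]  ⊢ ((p0 ⅋ p0⊥) ⊗ (p0 ⅋ p0⊥))
      [⅋]  ⊢ (p0 ⅋ p0⊥)
        [Ax]  ⊢ p0, p0⊥
      [⅋]  ⊢ (p0 ⅋ p0⊥)
        [Ax]  ⊢ p0, p0⊥
    [⊗]  ⊢ p0, p0, (p0⊥ ⊗ p0⊥)
      [Ax]  ⊢ p0, p0⊥
      [Ax]  ⊢ p0, p0⊥

Result: YES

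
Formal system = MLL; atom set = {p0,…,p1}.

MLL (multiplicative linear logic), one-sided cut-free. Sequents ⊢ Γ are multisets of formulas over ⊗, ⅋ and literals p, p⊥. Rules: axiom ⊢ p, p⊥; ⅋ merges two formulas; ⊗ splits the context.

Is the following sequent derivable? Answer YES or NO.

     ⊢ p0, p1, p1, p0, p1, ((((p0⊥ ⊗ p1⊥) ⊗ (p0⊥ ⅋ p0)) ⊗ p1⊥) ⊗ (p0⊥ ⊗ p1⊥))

Derivation trace:
[⊗]  ⊢ p0, p1, p1, p0, p1, ((((p0⊥ ⊗ p1⊥) ⊗ (p0⊥ ⅋ p0)) ⊗ p1⊥) ⊗ (p0⊥ ⊗ p1⊥))
  [⊗]  ⊢ p0, p1, p1, (((p0⊥ ⊗ p1⊥) ⊗ (p0⊥ ⅋ p0)) ⊗ p1⊥)
    [⊗]  ⊢ p0, p1, ((p0⊥ ⊗ p1⊥) ⊗ (p0⊥ ⅋ p0))
      [⊗]  ⊢ p0, p1, (p0⊥ ⊗ p1⊥)
        [Ax]  ⊢ p0, p0⊥
        [Ax]  ⊢ p1, p1⊥
      [⅋]  ⊢ (p0⊥ ⅋ p0)
        [Ax]  ⊢ p0, p0⊥
    [Ax]  ⊢ p1, p1⊥
  [⊗]  ⊢ p0, p1, (p0⊥ ⊗ p1⊥)
    [Ax]  ⊢ p0, p0⊥
    [Ax]  ⊢ p1, p1⊥

Result: YES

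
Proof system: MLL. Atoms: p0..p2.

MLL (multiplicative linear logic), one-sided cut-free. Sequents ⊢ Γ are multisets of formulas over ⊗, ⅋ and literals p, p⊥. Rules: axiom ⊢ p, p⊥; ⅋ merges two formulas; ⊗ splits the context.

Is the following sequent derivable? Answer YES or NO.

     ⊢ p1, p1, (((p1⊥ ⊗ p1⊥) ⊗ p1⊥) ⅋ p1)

Derivation trace:
[⅋]  ⊢ p1, p1, (((p1⊥ ⊗ p1⊥) ⊗ p1⊥) ⅋ p1)
  [⊗]  ⊢ p1, p1, p1, ((p1⊥ ⊗ p1⊥) ⊗ p1⊥)
    [⊗]  ⊢ p1, p1, (p1⊥ ⊗ p1⊥)
      [Ax]  ⊢ p1, p1⊥
      [Ax]  ⊢ p1, p1⊥
    [Ax]  ⊢ p1, p1⊥

Result: YES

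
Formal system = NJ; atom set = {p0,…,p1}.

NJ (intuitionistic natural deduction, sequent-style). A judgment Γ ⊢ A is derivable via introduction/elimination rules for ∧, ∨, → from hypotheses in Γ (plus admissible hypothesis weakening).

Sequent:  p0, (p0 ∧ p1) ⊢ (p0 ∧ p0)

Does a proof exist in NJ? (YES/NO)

Proof tree:
[Wk] p0, (p0 ∧ p1) ⊢ (p0 ∧ p0)
  [∧I] p0 ⊢ (p0 ∧ p0)
    [Ax] p0 ⊢ p0
    [Ax] p0 ⊢ p0

Result: YES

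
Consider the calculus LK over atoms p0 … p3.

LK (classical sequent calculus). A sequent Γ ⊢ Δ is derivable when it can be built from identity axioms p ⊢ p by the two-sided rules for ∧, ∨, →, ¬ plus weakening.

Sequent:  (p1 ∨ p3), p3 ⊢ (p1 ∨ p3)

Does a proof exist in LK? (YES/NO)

Proof tree:
[∨R] (p1 ∨ p3), p3 ⊢ (p1 ∨ p3)
  [WL] (p1 ∨ p3), p3 ⊢ p1, p3
    [∨L] (p1 ∨ p3) ⊢ p1, p3
      [WR] p1 ⊢ p1, p1
        [Ax] p1 ⊢ p1
      [Ax] p3 ⊢ p3

Result: YES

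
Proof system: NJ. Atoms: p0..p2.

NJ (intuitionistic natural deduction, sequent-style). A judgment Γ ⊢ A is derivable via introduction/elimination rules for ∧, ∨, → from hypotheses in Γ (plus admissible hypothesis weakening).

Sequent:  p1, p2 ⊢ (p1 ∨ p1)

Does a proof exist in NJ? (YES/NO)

Proof tree:
[∨I₂] p1, p2 ⊢ (p1 ∨ p1)
  [Wk] p1, p2 ⊢ p1
    [Ax] p1 ⊢ p1

Result: YES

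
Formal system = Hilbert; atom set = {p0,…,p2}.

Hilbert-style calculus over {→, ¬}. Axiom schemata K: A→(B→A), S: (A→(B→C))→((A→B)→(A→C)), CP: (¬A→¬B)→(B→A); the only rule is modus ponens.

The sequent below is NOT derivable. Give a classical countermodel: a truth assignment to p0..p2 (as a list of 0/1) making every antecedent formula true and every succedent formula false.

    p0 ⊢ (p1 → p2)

Search for a countermodel by truth-table:
  v=000: Γ:[p0=F] Δ:[(p1 → p2)=T] refutes=False
  v=001: Γ:[p0=F] Δ:[(p1 → p2)=T] refutes=False
  v=010: Γ:[p0=F] Δ:[(p1 → p2)=F] refutes=False
  v=011: Γ:[p0=F] Δ:[(p1 → p2)=T] refutes=False
  v=100: Γ:[p0=T] Δ:[(p1 → p2)=T] refutes=False
  v=101: Γ:[p0=T] Δ:[(p1 → p2)=T] refutes=False
  v=110: Γ:[p0=T] Δ:[(p1 → p2)=F] refutes=True  ← countermodel

Result: [1, 1, 0]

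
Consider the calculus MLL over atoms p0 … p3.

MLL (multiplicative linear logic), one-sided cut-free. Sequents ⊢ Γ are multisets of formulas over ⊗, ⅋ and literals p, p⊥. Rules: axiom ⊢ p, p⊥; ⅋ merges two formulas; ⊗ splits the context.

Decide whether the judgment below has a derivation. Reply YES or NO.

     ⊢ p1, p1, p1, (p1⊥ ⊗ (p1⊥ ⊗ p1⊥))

Derivation trace:
[⊗]  ⊢ p1, p1, p1, (p1⊥ ⊗ (p1⊥ ⊗ p1⊥))
  [Ax]  ⊢ p1, p1⊥
  [⊗]  ⊢ p1, p1, (p1⊥ ⊗ p1⊥)
    [Ax]  ⊢ p1, p1⊥
    [Ax]  ⊢ p1, p1⊥

Result: YES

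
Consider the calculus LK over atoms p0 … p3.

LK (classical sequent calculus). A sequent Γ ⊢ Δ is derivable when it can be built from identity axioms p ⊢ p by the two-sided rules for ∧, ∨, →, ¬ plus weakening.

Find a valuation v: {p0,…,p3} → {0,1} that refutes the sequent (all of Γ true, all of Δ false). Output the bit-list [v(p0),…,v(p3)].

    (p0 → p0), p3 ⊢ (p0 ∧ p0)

Truth-table refutation:
  v=0000: Γ:[(p0 → p0)=T, p3=F] Δ:[(p0 ∧ p0)=F] refutes=False
  v=0001: Γ:[(p0 → p0)=T, p3=T] Δ:[(p0 ∧ p0)=F] refutes=True  ← countermodel

Result: [0, 0, 0, 1]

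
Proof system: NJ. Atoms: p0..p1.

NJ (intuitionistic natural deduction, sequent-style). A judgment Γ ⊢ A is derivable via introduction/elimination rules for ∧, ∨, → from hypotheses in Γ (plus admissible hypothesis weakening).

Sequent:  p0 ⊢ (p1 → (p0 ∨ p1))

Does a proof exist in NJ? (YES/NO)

Derivation (root first):
[→I] p0 ⊢ (p1 → (p0 ∨ p1))
  [Wk] p0, p1 ⊢ (p0 ∨ p1)
    [∨I₁] p0 ⊢ (p0 ∨ p1)
      [Ax] p0 ⊢ p0

Result: YES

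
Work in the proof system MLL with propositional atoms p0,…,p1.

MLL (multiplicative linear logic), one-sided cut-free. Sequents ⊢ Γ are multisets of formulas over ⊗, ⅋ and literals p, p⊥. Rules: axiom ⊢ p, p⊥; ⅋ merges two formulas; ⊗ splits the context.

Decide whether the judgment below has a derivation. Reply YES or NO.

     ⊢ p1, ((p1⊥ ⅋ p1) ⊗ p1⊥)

Derivation trace:
[⊗]  ⊢ p1, ((p1⊥ ⅋ p1) ⊗ p1⊥)
  [⅋]  ⊢ (p1⊥ ⅋ p1)
    [Ax]  ⊢ p1, p1⊥
  [Ax]  ⊢ p1, p1⊥

Result: YES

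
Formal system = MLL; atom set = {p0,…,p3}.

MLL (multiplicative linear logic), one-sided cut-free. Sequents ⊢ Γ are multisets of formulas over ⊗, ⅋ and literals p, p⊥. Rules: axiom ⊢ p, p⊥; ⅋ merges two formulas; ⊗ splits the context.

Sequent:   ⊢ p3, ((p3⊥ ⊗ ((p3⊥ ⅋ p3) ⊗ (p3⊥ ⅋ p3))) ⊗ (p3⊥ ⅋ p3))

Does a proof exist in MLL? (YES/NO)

Proof tree:
[⊗]  ⊢ p3, ((p3⊥ ⊗ ((p3⊥ ⅋ p3) ⊗ (p3⊥ ⅋ p3))) ⊗ (p3⊥ ⅋ p3))
  [⊗]  ⊢ p3, (p3⊥ ⊗ ((p3⊥ ⅋ p3) ⊗ (p3⊥ ⅋ p3)))
    [Ax]  ⊢ p3, p3⊥
    [⊗]  ⊢ ((p3⊥ ⅋ p3) ⊗ (p3⊥ ⅋ p3))
      [⅋]  ⊢ (p3⊥ ⅋ p3)
        [Ax]  ⊢ p3, p3⊥
      [⅋]  ⊢ (p3⊥ ⅋ p3)
        [Ax]  ⊢ p3, p3⊥
  [⅋]  ⊢ (p3⊥ ⅋ p3)
    [Ax]  ⊢ p3, p3⊥

Result: YES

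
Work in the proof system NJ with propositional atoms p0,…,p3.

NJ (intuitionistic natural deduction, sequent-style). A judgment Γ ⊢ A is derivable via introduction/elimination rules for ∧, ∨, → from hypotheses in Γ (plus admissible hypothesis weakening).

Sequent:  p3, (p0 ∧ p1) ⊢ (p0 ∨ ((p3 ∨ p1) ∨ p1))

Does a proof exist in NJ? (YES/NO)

Proof tree:
[∨I₂] p3, (p0 ∧ p1) ⊢ (p0 ∨ ((p3 ∨ p1) ∨ p1))
  [∨I₁] p3, (p0 ∧ p1) ⊢ ((p3 ∨ p1) ∨ p1)
    [∨I₁] p3, (p0 ∧ p1) ⊢ (p3 ∨ p1)
      [Wk] p3, (p0 ∧ p1) ⊢ p3
        [Ax] p3 ⊢ p3

Result: YES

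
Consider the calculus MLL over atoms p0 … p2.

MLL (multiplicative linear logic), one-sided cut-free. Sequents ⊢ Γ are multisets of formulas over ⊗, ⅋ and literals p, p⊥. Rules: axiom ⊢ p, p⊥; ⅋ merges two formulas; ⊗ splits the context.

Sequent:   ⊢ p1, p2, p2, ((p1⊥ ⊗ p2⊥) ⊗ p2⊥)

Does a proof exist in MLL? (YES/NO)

Derivation trace:
[⊗]  ⊢ p1, p2, p2, ((p1⊥ ⊗ p2⊥) ⊗ p2⊥)
  [⊗]  ⊢ p1, p2, (p1⊥ ⊗ p2⊥)
    [Ax]  ⊢ p1, p1⊥
    [Ax]  ⊢ p2, p2⊥
  [Ax]  ⊢ p2, p2⊥

Result: YES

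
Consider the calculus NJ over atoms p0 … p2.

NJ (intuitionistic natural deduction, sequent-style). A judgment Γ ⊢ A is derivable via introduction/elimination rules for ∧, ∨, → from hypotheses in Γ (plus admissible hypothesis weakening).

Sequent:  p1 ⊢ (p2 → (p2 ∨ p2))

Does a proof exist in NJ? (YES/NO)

Derivation trace:
[Wk] p1 ⊢ (p2 → (p2 ∨ p2))
  [→I]  ⊢ (p2 → (p2 ∨ p2))
    [∨I₂] p2 ⊢ (p2 ∨ p2)
      [Ax] p2 ⊢ p2

Result: YES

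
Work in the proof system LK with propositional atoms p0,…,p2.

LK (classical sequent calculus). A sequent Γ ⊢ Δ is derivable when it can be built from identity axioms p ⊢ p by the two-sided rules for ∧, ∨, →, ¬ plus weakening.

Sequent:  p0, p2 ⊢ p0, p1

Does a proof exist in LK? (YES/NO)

Derivation trace:
[WL] p0, p2 ⊢ p0, p1
  [WR] p0 ⊢ p0, p1
    [Ax] p0 ⊢ p0

Result: YES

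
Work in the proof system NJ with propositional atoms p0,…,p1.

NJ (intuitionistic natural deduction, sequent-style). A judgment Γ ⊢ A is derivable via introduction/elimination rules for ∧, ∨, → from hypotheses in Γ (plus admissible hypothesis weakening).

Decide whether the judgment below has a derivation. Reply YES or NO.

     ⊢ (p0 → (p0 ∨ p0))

Derivation trace:
[→I]  ⊢ (p0 → (p0 ∨ p0))
  [∨I₁] p0 ⊢ (p0 ∨ p0)
    [Ax] p0 ⊢ p0

Result: YES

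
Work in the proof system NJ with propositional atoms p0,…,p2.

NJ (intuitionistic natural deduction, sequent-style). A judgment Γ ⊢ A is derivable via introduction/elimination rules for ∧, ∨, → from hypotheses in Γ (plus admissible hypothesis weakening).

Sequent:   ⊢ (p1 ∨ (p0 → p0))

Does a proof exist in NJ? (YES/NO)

Proof tree:
[∨I₂]  ⊢ (p1 ∨ (p0 → p0))
  [→I]  ⊢ (p0 → p0)
    [Ax] p0 ⊢ p0

Result: YES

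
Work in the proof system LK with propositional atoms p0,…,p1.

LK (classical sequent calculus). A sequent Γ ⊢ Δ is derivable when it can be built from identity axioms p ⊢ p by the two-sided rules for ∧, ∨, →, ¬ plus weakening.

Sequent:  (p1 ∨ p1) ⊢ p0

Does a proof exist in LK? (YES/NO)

Search for a countermodel by truth-table:
  v=00: Γ:[(p1 ∨ p1)=F] Δ:[p0=F] refutes=False
  v=01: Γ:[(p1 ∨ p1)=T] Δ:[p0=F] refutes=True  ← countermodel

Result: NO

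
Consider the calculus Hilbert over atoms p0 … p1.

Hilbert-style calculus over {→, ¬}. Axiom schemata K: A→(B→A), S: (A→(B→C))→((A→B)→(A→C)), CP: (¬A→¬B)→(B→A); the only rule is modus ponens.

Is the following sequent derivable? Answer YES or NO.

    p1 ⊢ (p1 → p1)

Derivation (root first):
[MP] p1 ⊢ (p1 → p1)
  [K]  ⊢ (p1 → (p1 → p1))
  [MP] p1 ⊢ p1
    [MP] p1 ⊢ (p1 → p1)
      [K]  ⊢ (p1 → (p1 → p1))
      [Hyp] p1 ⊢ p1
    [Hyp] p1 ⊢ p1

Result: YES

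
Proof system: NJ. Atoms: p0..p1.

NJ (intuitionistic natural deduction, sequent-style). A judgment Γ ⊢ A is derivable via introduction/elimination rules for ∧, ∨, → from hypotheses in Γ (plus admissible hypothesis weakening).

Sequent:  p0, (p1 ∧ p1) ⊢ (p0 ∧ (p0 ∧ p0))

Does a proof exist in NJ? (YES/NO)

Proof tree:
[Wk] p0, (p1 ∧ p1) ⊢ (p0 ∧ (p0 ∧ p0))
  [∧I] p0 ⊢ (p0 ∧ (p0 ∧ p0))
    [Ax] p0 ⊢ p0
    [∧I] p0 ⊢ (p0 ∧ p0)
      [Ax] p0 ⊢ p0
      [Ax] p0 ⊢ p0

Result: YES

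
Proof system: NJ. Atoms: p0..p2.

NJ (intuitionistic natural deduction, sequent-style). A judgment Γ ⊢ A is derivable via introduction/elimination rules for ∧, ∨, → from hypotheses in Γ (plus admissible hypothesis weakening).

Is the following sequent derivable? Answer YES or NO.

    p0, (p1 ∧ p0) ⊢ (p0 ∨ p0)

Derivation trace:
[∨I₂] p0, (p1 ∧ p0) ⊢ (p0 ∨ p0)
  [Wk] p0, (p1 ∧ p0) ⊢ p0
    [Ax] p0 ⊢ p0

Result: YES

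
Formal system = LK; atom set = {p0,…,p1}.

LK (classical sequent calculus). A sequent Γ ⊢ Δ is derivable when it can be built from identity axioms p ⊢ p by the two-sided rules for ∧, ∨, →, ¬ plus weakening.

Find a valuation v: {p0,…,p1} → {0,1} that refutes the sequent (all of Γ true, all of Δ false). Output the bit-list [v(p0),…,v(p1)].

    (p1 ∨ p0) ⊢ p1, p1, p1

Truth-table refutation:
  v=00: Γ:[(p1 ∨ p0)=F] Δ:[p1=F, p1=F, p1=F] refutes=False
  v=01: Γ:[(p1 ∨ p0)=T] Δ:[p1=T, p1=T, p1=T] refutes=False
  v=10: Γ:[(p1 ∨ p0)=T] Δ:[p1=F, p1=F, p1=F] refutes=True  ← countermodel

Result: [1, 0]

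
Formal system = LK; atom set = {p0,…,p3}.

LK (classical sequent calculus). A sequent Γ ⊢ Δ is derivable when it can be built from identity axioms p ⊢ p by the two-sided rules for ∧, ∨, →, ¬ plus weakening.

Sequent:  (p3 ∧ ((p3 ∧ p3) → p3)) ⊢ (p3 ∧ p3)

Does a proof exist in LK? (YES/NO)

Derivation trace:
[∧L] (p3 ∧ ((p3 ∧ p3) → p3)) ⊢ (p3 ∧ p3)
  [∧R] ((p3 ∧ p3) → p3), p3 ⊢ (p3 ∧ p3)
    [→L] p3, ((p3 ∧ p3) → p3) ⊢ p3
      [∧R] p3 ⊢ (p3 ∧ p3)
        [Ax] p3 ⊢ p3
        [Ax] p3 ⊢ p3
      [Ax] p3 ⊢ p3
    [Ax] p3 ⊢ p3

Result: YES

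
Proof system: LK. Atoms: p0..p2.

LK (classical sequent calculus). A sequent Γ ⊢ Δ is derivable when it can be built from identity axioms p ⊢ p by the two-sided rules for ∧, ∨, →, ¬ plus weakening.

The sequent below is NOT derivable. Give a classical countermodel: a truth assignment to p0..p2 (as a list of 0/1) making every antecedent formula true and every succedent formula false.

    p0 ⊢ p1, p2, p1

Truth-table refutation:
  v=000: Γ:[p0=F] Δ:[p1=F, p2=F, p1=F] refutes=False
  v=001: Γ:[p0=F] Δ:[p1=F, p2=T, p1=F] refutes=False
  v=010: Γ:[p0=F] Δ:[p1=T, p2=F, p1=T] refutes=False
  v=011: Γ:[p0=F] Δ:[p1=T, p2=T, p1=T] refutes=False
  v=100: Γ:[p0=T] Δ:[p1=F, p2=F, p1=F] refutes=True  ← countermodel

Result: [1, 0, 0]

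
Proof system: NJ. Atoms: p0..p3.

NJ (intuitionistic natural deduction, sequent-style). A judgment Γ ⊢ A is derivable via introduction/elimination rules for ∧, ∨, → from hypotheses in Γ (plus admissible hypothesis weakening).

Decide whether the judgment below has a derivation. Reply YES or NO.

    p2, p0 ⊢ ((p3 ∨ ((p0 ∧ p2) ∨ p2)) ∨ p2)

Derivation (root first):
[∨I₁] p2, p0 ⊢ ((p3 ∨ ((p0 ∧ p2) ∨ p2)) ∨ p2)
  [∨I₂] p2, p0 ⊢ (p3 ∨ ((p0 ∧ p2) ∨ p2))
    [∨I₁] p2, p0 ⊢ ((p0 ∧ p2) ∨ p2)
      [∧I] p2, p0 ⊢ (p0 ∧ p2)
        [Ax] p0 ⊢ p0
        [Ax] p2 ⊢ p2

Result: YES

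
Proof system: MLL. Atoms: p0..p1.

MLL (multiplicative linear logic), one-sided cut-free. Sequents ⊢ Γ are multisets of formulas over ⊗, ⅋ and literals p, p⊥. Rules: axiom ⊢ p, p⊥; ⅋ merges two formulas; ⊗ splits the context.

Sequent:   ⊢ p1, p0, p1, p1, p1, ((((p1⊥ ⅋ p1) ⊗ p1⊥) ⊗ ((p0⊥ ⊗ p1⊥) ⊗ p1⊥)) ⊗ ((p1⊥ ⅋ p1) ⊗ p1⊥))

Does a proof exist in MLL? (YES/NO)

Derivation (root first):
[⊗]  ⊢ p1, p0, p1, p1, p1, ((((p1⊥ ⅋ p1) ⊗ p1⊥) ⊗ ((p0⊥ ⊗ p1⊥) ⊗ p1⊥)) ⊗ ((p1⊥ ⅋ p1) ⊗ p1⊥))
  [⊗]  ⊢ p1, p0, p1, p1, (((p1⊥ ⅋ p1) ⊗ p1⊥) ⊗ ((p0⊥ ⊗ p1⊥) ⊗ p1⊥))
    [⊗]  ⊢ p1, ((p1⊥ ⅋ p1) ⊗ p1⊥)
      [⅋]  ⊢ (p1⊥ ⅋ p1)
        [Ax]  ⊢ p1, p1⊥
      [Ax]  ⊢ p1, p1⊥
    [⊗]  ⊢ p0, p1, p1, ((p0⊥ ⊗ p1⊥) ⊗ p1⊥)
      [⊗]  ⊢ p0, p1, (p0⊥ ⊗ p1⊥)
        [Ax]  ⊢ p0, p0⊥
        [Ax]  ⊢ p1, p1⊥
      [Ax]  ⊢ p1, p1⊥
  [⊗]  ⊢ p1, ((p1⊥ ⅋ p1) ⊗ p1⊥)
    [⅋]  ⊢ (p1⊥ ⅋ p1)
      [Ax]  ⊢ p1, p1⊥
    [Ax]  ⊢ p1, p1⊥

Result: YES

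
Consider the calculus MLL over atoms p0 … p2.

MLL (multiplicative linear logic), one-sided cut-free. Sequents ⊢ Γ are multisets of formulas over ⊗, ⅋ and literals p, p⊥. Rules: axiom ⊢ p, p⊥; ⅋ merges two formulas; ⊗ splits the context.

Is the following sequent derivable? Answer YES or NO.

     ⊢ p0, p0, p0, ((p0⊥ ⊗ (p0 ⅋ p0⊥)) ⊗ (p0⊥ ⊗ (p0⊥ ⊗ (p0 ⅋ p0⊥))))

Derivation (root first):
[⊗]  ⊢ p0, p0, p0, ((p0⊥ ⊗ (p0 ⅋ p0⊥)) ⊗ (p0⊥ ⊗ (p0⊥ ⊗ (p0 ⅋ p0⊥))))
  [⊗]  ⊢ p0, (p0⊥ ⊗ (p0 ⅋ p0⊥))
    [Ax]  ⊢ p0, p0⊥
    [⅋]  ⊢ (p0 ⅋ p0⊥)
      [Ax]  ⊢ p0, p0⊥
  [⊗]  ⊢ p0, p0, (p0⊥ ⊗ (p0⊥ ⊗ (p0 ⅋ p0⊥)))
    [Ax]  ⊢ p0, p0⊥
    [⊗]  ⊢ p0, (p0⊥ ⊗ (p0 ⅋ p0⊥))
      [Ax]  ⊢ p0, p0⊥
      [⅋]  ⊢ (p0 ⅋ p0⊥)
        [Ax]  ⊢ p0, p0⊥

Result: YES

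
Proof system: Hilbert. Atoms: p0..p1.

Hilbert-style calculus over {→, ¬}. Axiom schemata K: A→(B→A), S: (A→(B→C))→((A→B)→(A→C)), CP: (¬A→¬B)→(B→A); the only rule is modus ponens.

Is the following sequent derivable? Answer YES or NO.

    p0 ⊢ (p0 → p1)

Search for a countermodel by truth-table:
  v=00: Γ:[p0=F] Δ:[(p0 → p1)=T] refutes=False
  v=01: Γ:[p0=F] Δ:[(p0 → p1)=T] refutes=False
  v=10: Γ:[p0=T] Δ:[(p0 → p1)=F] refutes=True  ← countermodel

Result: NO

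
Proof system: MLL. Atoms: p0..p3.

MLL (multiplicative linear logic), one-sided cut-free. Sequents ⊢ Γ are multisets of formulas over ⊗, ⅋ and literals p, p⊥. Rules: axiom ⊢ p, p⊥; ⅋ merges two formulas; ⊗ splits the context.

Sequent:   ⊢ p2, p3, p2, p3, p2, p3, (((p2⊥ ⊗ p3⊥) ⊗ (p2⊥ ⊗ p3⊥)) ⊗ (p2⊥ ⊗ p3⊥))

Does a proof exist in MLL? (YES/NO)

Derivation trace:
[⊗]  ⊢ p2, p3, p2, p3, p2, p3, (((p2⊥ ⊗ p3⊥) ⊗ (p2⊥ ⊗ p3⊥)) ⊗ (p2⊥ ⊗ p3⊥))
  [⊗]  ⊢ p2, p3, p2, p3, ((p2⊥ ⊗ p3⊥) ⊗ (p2⊥ ⊗ p3⊥))
    [⊗]  ⊢ p2, p3, (p2⊥ ⊗ p3⊥)
      [Ax]  ⊢ p2, p2⊥
      [Ax]  ⊢ p3, p3⊥
    [⊗]  ⊢ p2, p3, (p2⊥ ⊗ p3⊥)
      [Ax]  ⊢ p2, p2⊥
      [Ax]  ⊢ p3, p3⊥
  [⊗]  ⊢ p2, p3, (p2⊥ ⊗ p3⊥)
    [Ax]  ⊢ p2, p2⊥
    [Ax]  ⊢ p3, p3⊥

Result: YES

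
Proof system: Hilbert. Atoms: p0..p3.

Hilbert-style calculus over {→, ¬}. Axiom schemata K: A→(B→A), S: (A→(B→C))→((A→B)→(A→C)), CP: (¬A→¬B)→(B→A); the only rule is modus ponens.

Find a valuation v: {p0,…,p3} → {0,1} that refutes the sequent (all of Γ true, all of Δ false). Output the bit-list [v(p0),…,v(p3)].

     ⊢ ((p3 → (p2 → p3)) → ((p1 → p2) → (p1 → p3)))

Enumerate valuations to refute Γ ⊢ Δ:
  v=0000: Γ:[] Δ:[((p3 → (p2 → p3)) → ((p1 → p2) → (p1 → p3)))=T] refutes=False
  v=0001: Γ:[] Δ:[((p3 → (p2 → p3)) → ((p1 → p2) → (p1 → p3)))=T] refutes=False
  v=0010: Γ:[] Δ:[((p3 → (p2 → p3)) → ((p1 → p2) → (p1 → p3)))=T] refutes=False
  v=0011: Γ:[] Δ:[((p3 → (p2 → p3)) → ((p1 → p2) → (p1 → p3)))=T] refutes=False
  v=0100: Γ:[] Δ:[((p3 → (p2 → p3)) → ((p1 → p2) → (p1 → p3)))=T] refutes=False
  v=0101: Γ:[] Δ:[((p3 → (p2 → p3)) → ((p1 → p2) → (p1 → p3)))=T] refutes=False
  v=0110: Γ:[] Δ:[((p3 → (p2 → p3)) → ((p1 → p2) → (p1 → p3)))=F] refutes=True  ← countermodel

Result: [0, 1, 1, 0]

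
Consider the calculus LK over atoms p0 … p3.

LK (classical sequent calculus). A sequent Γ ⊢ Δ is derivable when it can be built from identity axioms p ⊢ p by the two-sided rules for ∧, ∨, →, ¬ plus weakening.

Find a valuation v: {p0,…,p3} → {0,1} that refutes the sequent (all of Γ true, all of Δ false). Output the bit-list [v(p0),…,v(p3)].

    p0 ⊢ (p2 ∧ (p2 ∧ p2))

Truth-table refutation:
  v=0000: Γ:[p0=F] Δ:[(p2 ∧ (p2 ∧ p2))=F] refutes=False
  v=0001: Γ:[p0=F] Δ:[(p2 ∧ (p2 ∧ p2))=F] refutes=False
  v=0010: Γ:[p0=F] Δ:[(p2 ∧ (p2 ∧ p2))=T] refutes=False
  v=0011: Γ:[p0=F] Δ:[(p2 ∧ (p2 ∧ p2))=T] refutes=False
  v=0100: Γ:[p0=F] Δ:[(p2 ∧ (p2 ∧ p2))=F] refutes=False
  v=0101: Γ:[p0=F] Δ:[(p2 ∧ (p2 ∧ p2))=F] refutes=False
  v=0110: Γ:[p0=F] Δ:[(p2 ∧ (p2 ∧ p2))=T] refutes=False
  v=0111: Γ:[p0=F] Δ:[(p2 ∧ (p2 ∧ p2))=T] refutes=False
  v=1000: Γ:[p0=T] Δ:[(p2 ∧ (p2 ∧ p2))=F] refutes=True  ← countermodel

Result: [1, 0, 0, 0]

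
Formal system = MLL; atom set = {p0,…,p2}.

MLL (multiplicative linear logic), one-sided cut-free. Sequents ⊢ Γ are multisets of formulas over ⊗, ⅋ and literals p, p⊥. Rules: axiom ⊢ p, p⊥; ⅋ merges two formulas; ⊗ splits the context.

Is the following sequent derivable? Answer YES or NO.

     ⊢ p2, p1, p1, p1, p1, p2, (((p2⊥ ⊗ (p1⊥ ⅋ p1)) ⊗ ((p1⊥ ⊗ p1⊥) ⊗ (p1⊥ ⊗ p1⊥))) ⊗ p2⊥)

Proof tree:
[⊗]  ⊢ p2, p1, p1, p1, p1, p2, (((p2⊥ ⊗ (p1⊥ ⅋ p1)) ⊗ ((p1⊥ ⊗ p1⊥) ⊗ (p1⊥ ⊗ p1⊥))) ⊗ p2⊥)
  [⊗]  ⊢ p2, p1, p1, p1, p1, ((p2⊥ ⊗ (p1⊥ ⅋ p1)) ⊗ ((p1⊥ ⊗ p1⊥) ⊗ (p1⊥ ⊗ p1⊥)))
    [⊗]  ⊢ p2, (p2⊥ ⊗ (p1⊥ ⅋ p1))
      [Ax]  ⊢ p2, p2⊥
      [⅋]  ⊢ (p1⊥ ⅋ p1)
        [Ax]  ⊢ p1, p1⊥
    [⊗]  ⊢ p1, p1, p1, p1, ((p1⊥ ⊗ p1⊥) ⊗ (p1⊥ ⊗ p1⊥))
      [⊗]  ⊢ p1, p1, (p1⊥ ⊗ p1⊥)
        [Ax]  ⊢ p1, p1⊥
        [Ax]  ⊢ p1, p1⊥
      [⊗]  ⊢ p1, p1, (p1⊥ ⊗ p1⊥)
        [Ax]  ⊢ p1, p1⊥
        [Ax]  ⊢ p1, p1⊥
  [Ax]  ⊢ p2, p2⊥

Result: YES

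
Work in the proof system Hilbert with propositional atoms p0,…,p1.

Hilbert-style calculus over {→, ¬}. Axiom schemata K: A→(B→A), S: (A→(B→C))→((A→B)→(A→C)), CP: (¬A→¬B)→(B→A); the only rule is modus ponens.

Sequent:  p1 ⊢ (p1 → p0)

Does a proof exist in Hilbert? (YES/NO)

Truth-table refutation:
  v=00: Γ:[p1=F] Δ:[(p1 → p0)=T] refutes=False
  v=01: Γ:[p1=T] Δ:[(p1 → p0)=F] refutes=True  ← countermodel

Result: NO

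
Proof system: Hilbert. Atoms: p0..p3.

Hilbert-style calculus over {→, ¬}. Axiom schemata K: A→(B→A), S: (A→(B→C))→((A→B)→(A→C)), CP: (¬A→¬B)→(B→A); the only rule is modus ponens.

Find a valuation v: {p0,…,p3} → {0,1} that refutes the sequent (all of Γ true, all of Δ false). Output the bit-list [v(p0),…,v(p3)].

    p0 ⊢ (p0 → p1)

Enumerate valuations to refute Γ ⊢ Δ:
  v=0000: Γ:[p0=F] Δ:[(p0 → p1)=T] refutes=False
  v=0001: Γ:[p0=F] Δ:[(p0 → p1)=T] refutes=False
  v=0010: Γ:[p0=F] Δ:[(p0 → p1)=T] refutes=False
  v=0011: Γ:[p0=F] Δ:[(p0 → p1)=T] refutes=False
  v=0100: Γ:[p0=F] Δ:[(p0 → p1)=T] refutes=False
  v=0101: Γ:[p0=F] Δ:[(p0 → p1)=T] refutes=False
  v=0110: Γ:[p0=F] Δ:[(p0 → p1)=T] refutes=False
  v=0111: Γ:[p0=F] Δ:[(p0 → p1)=T] refutes=False
  v=1000: Γ:[p0=T] Δ:[(p0 → p1)=F] refutes=True  ← countermodel

Result: [1, 0, 0, 0]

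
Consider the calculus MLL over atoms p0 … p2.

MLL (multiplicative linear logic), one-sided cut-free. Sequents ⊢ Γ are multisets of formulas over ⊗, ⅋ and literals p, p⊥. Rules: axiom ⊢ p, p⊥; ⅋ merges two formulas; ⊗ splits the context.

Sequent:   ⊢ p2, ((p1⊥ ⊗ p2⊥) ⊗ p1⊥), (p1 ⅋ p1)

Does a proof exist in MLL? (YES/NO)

Derivation (root first):
[⅋]  ⊢ p2, ((p1⊥ ⊗ p2⊥) ⊗ p1⊥), (p1 ⅋ p1)
  [⊗]  ⊢ p1, p2, p1, ((p1⊥ ⊗ p2⊥) ⊗ p1⊥)
    [⊗]  ⊢ p1, p2, (p1⊥ ⊗ p2⊥)
      [Ax]  ⊢ p1, p1⊥
      [Ax]  ⊢ p2, p2⊥
    [Ax]  ⊢ p1, p1⊥

Result: YES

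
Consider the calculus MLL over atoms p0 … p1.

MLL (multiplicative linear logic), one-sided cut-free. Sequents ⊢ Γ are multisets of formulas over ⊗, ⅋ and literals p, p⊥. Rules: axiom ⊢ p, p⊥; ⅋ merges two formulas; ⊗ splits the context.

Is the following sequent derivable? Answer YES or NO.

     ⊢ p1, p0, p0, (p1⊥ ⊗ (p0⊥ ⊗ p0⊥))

Derivation trace:
[⊗]  ⊢ p1, p0, p0, (p1⊥ ⊗ (p0⊥ ⊗ p0⊥))
  [Ax]  ⊢ p1, p1⊥
  [⊗]  ⊢ p0, p0, (p0⊥ ⊗ p0⊥)
    [Ax]  ⊢ p0, p0⊥
    [Ax]  ⊢ p0, p0⊥

Result: YES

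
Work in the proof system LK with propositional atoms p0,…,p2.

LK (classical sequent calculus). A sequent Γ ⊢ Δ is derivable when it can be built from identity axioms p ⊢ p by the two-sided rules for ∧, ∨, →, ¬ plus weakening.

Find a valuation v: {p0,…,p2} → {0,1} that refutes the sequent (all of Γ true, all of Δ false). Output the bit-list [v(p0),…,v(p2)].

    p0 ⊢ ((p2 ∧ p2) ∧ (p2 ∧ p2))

Enumerate valuations to refute Γ ⊢ Δ:
  v=000: Γ:[p0=F] Δ:[((p2 ∧ p2) ∧ (p2 ∧ p2))=F] refutes=False
  v=001: Γ:[p0=F] Δ:[((p2 ∧ p2) ∧ (p2 ∧ p2))=T] refutes=False
  v=010: Γ:[p0=F] Δ:[((p2 ∧ p2) ∧ (p2 ∧ p2))=F] refutes=False
  v=011: Γ:[p0=F] Δ:[((p2 ∧ p2) ∧ (p2 ∧ p2))=T] refutes=False
  v=100: Γ:[p0=T] Δ:[((p2 ∧ p2) ∧ (p2 ∧ p2))=F] refutes=True  ← countermodel

Result: [1, 0, 0]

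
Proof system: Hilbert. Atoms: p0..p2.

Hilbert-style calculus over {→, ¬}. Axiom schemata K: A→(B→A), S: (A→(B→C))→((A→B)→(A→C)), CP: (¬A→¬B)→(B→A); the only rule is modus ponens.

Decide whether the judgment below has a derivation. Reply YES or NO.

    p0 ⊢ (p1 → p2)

Truth-table refutation:
  v=000: Γ:[p0=F] Δ:[(p1 → p2)=T] refutes=False
  v=001: Γ:[p0=F] Δ:[(p1 → p2)=T] refutes=False
  v=010: Γ:[p0=F] Δ:[(p1 → p2)=F] refutes=False
  v=011: Γ:[p0=F] Δ:[(p1 → p2)=T] refutes=False
  v=100: Γ:[p0=T] Δ:[(p1 → p2)=T] refutes=False
  v=101: Γ:[p0=T] Δ:[(p1 → p2)=T] refutes=False
  v=110: Γ:[p0=T] Δ:[(p1 → p2)=F] refutes=True  ← countermodel

Result: NO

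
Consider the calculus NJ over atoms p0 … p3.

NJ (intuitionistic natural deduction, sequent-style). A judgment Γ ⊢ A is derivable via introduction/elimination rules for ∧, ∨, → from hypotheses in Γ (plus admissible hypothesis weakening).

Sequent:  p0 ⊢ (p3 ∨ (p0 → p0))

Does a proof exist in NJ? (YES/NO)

Derivation trace:
[Wk] p0 ⊢ (p3 ∨ (p0 → p0))
  [∨I₂]  ⊢ (p3 ∨ (p0 → p0))
    [→I]  ⊢ (p0 → p0)
      [Ax] p0 ⊢ p0

Result: YES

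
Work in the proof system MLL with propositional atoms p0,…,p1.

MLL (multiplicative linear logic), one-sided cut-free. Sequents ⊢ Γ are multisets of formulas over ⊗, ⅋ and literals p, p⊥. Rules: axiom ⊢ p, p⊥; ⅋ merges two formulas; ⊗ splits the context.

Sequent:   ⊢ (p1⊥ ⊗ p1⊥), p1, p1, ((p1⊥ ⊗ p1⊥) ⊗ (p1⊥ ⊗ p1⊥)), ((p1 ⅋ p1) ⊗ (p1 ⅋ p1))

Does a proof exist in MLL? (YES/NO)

Proof tree:
[⊗]  ⊢ (p1⊥ ⊗ p1⊥), p1, p1, ((p1⊥ ⊗ p1⊥) ⊗ (p1⊥ ⊗ p1⊥)), ((p1 ⅋ p1) ⊗ (p1 ⅋ p1))
  [⅋]  ⊢ (p1⊥ ⊗ p1⊥), (p1 ⅋ p1)
    [⊗]  ⊢ p1, p1, (p1⊥ ⊗ p1⊥)
      [Ax]  ⊢ p1, p1⊥
      [Ax]  ⊢ p1, p1⊥
  [⅋]  ⊢ p1, p1, ((p1⊥ ⊗ p1⊥) ⊗ (p1⊥ ⊗ p1⊥)), (p1 ⅋ p1)
    [⊗]  ⊢ p1, p1, p1, p1, ((p1⊥ ⊗ p1⊥) ⊗ (p1⊥ ⊗ p1⊥))
      [⊗]  ⊢ p1, p1, (p1⊥ ⊗ p1⊥)
        [Ax]  ⊢ p1, p1⊥
        [Ax]  ⊢ p1, p1⊥
      [⊗]  ⊢ p1, p1, (p1⊥ ⊗ p1⊥)
        [Ax]  ⊢ p1, p1⊥
        [Ax]  ⊢ p1, p1⊥

Result: YES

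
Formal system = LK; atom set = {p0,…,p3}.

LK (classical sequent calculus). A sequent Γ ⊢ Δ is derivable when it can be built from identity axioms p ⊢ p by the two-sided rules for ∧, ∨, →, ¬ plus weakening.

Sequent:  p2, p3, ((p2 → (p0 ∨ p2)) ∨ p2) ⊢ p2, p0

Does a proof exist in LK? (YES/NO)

Derivation (root first):
[∨L] p2, p3, ((p2 → (p0 ∨ p2)) ∨ p2) ⊢ p2, p0
  [→L] p2, p3, (p2 → (p0 ∨ p2)) ⊢ p2, p0
    [WL] p2, p3 ⊢ p2
      [Ax] p2 ⊢ p2
    [∨L] (p0 ∨ p2) ⊢ p2, p0
      [Ax] p0 ⊢ p0
      [Ax] p2 ⊢ p2
  [Ax] p2 ⊢ p2

Result: YES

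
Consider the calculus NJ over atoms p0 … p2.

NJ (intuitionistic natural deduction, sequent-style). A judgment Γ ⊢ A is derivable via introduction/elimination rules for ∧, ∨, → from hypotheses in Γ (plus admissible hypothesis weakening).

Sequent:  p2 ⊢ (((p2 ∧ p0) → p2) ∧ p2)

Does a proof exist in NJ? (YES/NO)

Proof tree:
[∧I] p2 ⊢ (((p2 ∧ p0) → p2) ∧ p2)
  [→I] p2 ⊢ ((p2 ∧ p0) → p2)
    [Wk] p2, (p2 ∧ p0) ⊢ p2
      [Ax] p2 ⊢ p2
  [Ax] p2 ⊢ p2

Result: YES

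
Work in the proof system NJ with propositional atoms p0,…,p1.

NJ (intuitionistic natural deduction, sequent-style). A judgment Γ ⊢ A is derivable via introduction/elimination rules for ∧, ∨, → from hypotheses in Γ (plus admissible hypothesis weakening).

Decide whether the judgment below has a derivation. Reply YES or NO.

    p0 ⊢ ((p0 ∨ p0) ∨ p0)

Derivation (root first):
[∨I₁] p0 ⊢ ((p0 ∨ p0) ∨ p0)
  [∨I₁] p0 ⊢ (p0 ∨ p0)
    [Ax] p0 ⊢ p0

Result: YES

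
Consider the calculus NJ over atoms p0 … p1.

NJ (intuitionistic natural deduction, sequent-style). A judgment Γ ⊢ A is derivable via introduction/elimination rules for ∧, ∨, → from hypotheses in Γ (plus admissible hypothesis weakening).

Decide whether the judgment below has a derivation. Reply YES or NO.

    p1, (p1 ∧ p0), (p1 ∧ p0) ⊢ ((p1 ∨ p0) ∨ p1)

Derivation trace:
[∨I₁] p1, (p1 ∧ p0), (p1 ∧ p0) ⊢ ((p1 ∨ p0) ∨ p1)
  [∨I₁] p1, (p1 ∧ p0), (p1 ∧ p0) ⊢ (p1 ∨ p0)
    [Wk] p1, (p1 ∧ p0), (p1 ∧ p0) ⊢ p1
      [Wk] p1, (p1 ∧ p0) ⊢ p1
        [Ax] p1 ⊢ p1

Result: YES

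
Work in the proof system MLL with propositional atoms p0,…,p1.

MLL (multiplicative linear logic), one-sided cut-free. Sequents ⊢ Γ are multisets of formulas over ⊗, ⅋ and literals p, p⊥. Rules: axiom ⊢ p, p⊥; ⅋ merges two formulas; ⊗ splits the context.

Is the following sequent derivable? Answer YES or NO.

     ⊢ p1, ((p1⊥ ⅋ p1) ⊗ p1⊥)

Proof tree:
[⊗]  ⊢ p1, ((p1⊥ ⅋ p1) ⊗ p1⊥)
  [⅋]  ⊢ (p1⊥ ⅋ p1)
    [Ax]  ⊢ p1, p1⊥
  [Ax]  ⊢ p1, p1⊥

Result: YES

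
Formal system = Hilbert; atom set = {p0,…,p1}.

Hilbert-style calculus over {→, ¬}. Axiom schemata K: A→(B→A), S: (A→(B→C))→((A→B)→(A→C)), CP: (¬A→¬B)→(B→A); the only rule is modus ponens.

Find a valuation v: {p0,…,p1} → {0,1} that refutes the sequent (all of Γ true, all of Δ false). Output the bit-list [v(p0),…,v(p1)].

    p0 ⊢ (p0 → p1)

Truth-table refutation:
  v=00: Γ:[p0=F] Δ:[(p0 → p1)=T] refutes=False
  v=01: Γ:[p0=F] Δ:[(p0 → p1)=T] refutes=False
  v=10: Γ:[p0=T] Δ:[(p0 → p1)=F] refutes=True  ← countermodel

Result: [1, 0]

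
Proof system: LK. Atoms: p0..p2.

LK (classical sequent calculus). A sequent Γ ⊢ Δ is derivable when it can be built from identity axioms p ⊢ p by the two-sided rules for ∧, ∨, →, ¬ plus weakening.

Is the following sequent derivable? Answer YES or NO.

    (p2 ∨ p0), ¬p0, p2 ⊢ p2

Derivation (root first):
[WL] (p2 ∨ p0), ¬p0, p2 ⊢ p2
  [¬L] (p2 ∨ p0), ¬p0 ⊢ p2
    [∨L] (p2 ∨ p0) ⊢ p2, p0
      [Ax] p2 ⊢ p2
      [Ax] p0 ⊢ p0

Result: YES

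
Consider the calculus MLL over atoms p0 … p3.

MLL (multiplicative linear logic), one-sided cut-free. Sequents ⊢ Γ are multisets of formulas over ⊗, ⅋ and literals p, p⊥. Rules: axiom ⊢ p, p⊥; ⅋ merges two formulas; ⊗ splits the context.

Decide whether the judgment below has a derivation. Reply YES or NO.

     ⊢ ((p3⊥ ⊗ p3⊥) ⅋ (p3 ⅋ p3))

Derivation (root first):
[⅋]  ⊢ ((p3⊥ ⊗ p3⊥) ⅋ (p3 ⅋ p3))
  [⅋]  ⊢ (p3⊥ ⊗ p3⊥), (p3 ⅋ p3)
    [⊗]  ⊢ p3, p3, (p3⊥ ⊗ p3⊥)
      [Ax]  ⊢ p3, p3⊥
      [Ax]  ⊢ p3, p3⊥

Result: YES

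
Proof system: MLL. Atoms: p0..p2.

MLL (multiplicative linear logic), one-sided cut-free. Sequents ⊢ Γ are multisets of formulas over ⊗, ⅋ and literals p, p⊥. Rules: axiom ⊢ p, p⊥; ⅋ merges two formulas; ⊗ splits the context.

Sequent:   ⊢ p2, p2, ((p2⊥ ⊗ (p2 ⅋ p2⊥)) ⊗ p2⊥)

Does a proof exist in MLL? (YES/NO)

Derivation (root first):
[⊗]  ⊢ p2, p2, ((p2⊥ ⊗ (p2 ⅋ p2⊥)) ⊗ p2⊥)
  [⊗]  ⊢ p2, (p2⊥ ⊗ (p2 ⅋ p2⊥))
    [Ax]  ⊢ p2, p2⊥
    [⅋]  ⊢ (p2 ⅋ p2⊥)
      [Ax]  ⊢ p2, p2⊥
  [Ax]  ⊢ p2, p2⊥

Result: YES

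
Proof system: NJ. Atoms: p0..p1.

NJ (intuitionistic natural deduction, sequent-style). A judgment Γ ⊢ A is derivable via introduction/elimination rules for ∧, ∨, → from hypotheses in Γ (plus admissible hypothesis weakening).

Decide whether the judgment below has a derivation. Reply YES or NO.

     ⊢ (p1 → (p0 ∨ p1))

Derivation trace:
[→I]  ⊢ (p1 → (p0 ∨ p1))
  [∨I₂] p1 ⊢ (p0 ∨ p1)
    [Ax] p1 ⊢ p1

Result: YES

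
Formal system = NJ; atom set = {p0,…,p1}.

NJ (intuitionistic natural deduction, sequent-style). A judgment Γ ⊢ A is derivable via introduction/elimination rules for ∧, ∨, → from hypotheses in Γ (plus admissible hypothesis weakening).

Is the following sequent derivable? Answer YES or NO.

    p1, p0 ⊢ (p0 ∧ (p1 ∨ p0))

Proof tree:
[∧I] p1, p0 ⊢ (p0 ∧ (p1 ∨ p0))
  [Ax] p0 ⊢ p0
  [∨I₁] p1 ⊢ (p1 ∨ p0)
    [Ax] p1 ⊢ p1

Result: YES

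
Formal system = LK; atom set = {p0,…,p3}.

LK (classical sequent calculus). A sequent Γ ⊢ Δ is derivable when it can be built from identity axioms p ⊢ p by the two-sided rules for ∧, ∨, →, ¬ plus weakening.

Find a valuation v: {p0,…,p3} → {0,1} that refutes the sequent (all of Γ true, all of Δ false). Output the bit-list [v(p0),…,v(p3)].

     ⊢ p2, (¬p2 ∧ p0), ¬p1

Truth-table refutation:
  v=0000: Γ:[] Δ:[p2=F, (¬p2 ∧ p0)=F, ¬p1=T] refutes=False
  v=0001: Γ:[] Δ:[p2=F, (¬p2 ∧ p0)=F, ¬p1=T] refutes=False
  v=0010: Γ:[] Δ:[p2=T, (¬p2 ∧ p0)=F, ¬p1=T] refutes=False
  v=0011: Γ:[] Δ:[p2=T, (¬p2 ∧ p0)=F, ¬p1=T] refutes=False
  v=0100: Γ:[] Δ:[p2=F, (¬p2 ∧ p0)=F, ¬p1=F] refutes=True  ← countermodel

Result: [0, 1, 0, 0]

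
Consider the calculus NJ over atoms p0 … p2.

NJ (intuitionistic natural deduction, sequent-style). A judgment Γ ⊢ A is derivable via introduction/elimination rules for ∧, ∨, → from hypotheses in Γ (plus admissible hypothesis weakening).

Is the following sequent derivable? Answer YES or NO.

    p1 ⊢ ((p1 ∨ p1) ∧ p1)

Derivation (root first):
[∧I] p1 ⊢ ((p1 ∨ p1) ∧ p1)
  [∨I₁] p1 ⊢ (p1 ∨ p1)
    [Ax] p1 ⊢ p1
  [Ax] p1 ⊢ p1

Result: YES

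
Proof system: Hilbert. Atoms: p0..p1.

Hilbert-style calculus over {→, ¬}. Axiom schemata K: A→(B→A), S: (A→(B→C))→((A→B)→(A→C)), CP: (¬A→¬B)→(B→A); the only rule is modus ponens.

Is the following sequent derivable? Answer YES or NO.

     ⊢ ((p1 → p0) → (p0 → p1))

Truth-table refutation:
  v=00: Γ:[] Δ:[((p1 → p0) → (p0 → p1))=T] refutes=False
  v=01: Γ:[] Δ:[((p1 → p0) → (p0 → p1))=T] refutes=False
  v=10: Γ:[] Δ:[((p1 → p0) → (p0 → p1))=F] refutes=True  ← countermodel

Result: NO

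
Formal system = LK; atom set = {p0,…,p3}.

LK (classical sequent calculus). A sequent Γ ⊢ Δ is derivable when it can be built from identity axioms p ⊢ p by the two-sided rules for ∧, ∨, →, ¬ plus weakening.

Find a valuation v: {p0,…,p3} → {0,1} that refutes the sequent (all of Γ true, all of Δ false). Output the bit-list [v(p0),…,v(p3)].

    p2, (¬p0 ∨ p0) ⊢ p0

Search for a countermodel by truth-table:
  v=0000: Γ:[p2=F, (¬p0 ∨ p0)=T] Δ:[p0=F] refutes=False
  v=0001: Γ:[p2=F, (¬p0 ∨ p0)=T] Δ:[p0=F] refutes=False
  v=0010: Γ:[p2=T, (¬p0 ∨ p0)=T] Δ:[p0=F] refutes=True  ← countermodel

Result: [0, 0, 1, 0]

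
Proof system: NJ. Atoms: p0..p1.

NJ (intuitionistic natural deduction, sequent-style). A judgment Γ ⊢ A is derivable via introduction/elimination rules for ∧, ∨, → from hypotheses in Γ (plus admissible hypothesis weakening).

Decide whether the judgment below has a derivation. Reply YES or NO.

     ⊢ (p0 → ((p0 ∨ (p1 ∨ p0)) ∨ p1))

Derivation trace:
[→I]  ⊢ (p0 → ((p0 ∨ (p1 ∨ p0)) ∨ p1))
  [∨I₁] p0 ⊢ ((p0 ∨ (p1 ∨ p0)) ∨ p1)
    [∨I₂] p0 ⊢ (p0 ∨ (p1 ∨ p0))
      [∨I₂] p0 ⊢ (p1 ∨ p0)
        [Ax] p0 ⊢ p0

Result: YES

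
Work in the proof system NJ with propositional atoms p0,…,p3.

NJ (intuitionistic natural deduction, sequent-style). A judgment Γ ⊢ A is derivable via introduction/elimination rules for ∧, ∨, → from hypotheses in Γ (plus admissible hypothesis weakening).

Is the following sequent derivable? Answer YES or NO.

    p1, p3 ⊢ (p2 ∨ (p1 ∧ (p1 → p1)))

Derivation trace:
[∨I₂] p1, p3 ⊢ (p2 ∨ (p1 ∧ (p1 → p1)))
  [∧I] p1, p3 ⊢ (p1 ∧ (p1 → p1))
    [Wk] p1, p3 ⊢ p1
      [Ax] p1 ⊢ p1
    [→I]  ⊢ (p1 → p1)
      [Ax] p1 ⊢ p1

Result: YES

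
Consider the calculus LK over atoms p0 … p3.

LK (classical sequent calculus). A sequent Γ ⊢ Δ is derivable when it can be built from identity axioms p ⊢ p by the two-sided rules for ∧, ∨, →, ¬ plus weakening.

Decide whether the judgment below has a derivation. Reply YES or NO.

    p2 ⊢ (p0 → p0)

Proof tree:
[→R] p2 ⊢ (p0 → p0)
  [WL] p0, p2 ⊢ p0
    [Ax] p0 ⊢ p0

Result: YES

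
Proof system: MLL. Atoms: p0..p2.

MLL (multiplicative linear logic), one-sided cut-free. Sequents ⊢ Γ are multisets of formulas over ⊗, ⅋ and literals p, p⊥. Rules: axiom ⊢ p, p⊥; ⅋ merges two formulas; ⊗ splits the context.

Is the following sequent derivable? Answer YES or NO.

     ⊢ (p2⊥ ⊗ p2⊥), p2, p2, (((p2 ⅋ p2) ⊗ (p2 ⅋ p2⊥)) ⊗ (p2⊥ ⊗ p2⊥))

Derivation trace:
[⊗]  ⊢ (p2⊥ ⊗ p2⊥), p2, p2, (((p2 ⅋ p2) ⊗ (p2 ⅋ p2⊥)) ⊗ (p2⊥ ⊗ p2⊥))
  [⊗]  ⊢ (p2⊥ ⊗ p2⊥), ((p2 ⅋ p2) ⊗ (p2 ⅋ p2⊥))
    [⅋]  ⊢ (p2⊥ ⊗ p2⊥), (p2 ⅋ p2)
      [⊗]  ⊢ p2, p2, (p2⊥ ⊗ p2⊥)
        [Ax]  ⊢ p2, p2⊥
        [Ax]  ⊢ p2, p2⊥
    [⅋]  ⊢ (p2 ⅋ p2⊥)
      [Ax]  ⊢ p2, p2⊥
  [⊗]  ⊢ p2, p2, (p2⊥ ⊗ p2⊥)
    [Ax]  ⊢ p2, p2⊥
    [Ax]  ⊢ p2, p2⊥

Result: YES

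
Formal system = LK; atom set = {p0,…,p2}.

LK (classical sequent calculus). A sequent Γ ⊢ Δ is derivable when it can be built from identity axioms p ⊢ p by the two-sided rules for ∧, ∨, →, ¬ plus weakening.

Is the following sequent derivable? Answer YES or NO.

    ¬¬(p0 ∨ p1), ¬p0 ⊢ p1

Derivation trace:
[¬L] ¬¬(p0 ∨ p1), ¬p0 ⊢ p1
  [¬L] ¬¬(p0 ∨ p1) ⊢ p1, p0
    [¬R]  ⊢ p1, p0, ¬(p0 ∨ p1)
      [∨L] (p0 ∨ p1) ⊢ p1, p0
        [Ax] p0 ⊢ p0
        [Ax] p1 ⊢ p1

Result: YES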